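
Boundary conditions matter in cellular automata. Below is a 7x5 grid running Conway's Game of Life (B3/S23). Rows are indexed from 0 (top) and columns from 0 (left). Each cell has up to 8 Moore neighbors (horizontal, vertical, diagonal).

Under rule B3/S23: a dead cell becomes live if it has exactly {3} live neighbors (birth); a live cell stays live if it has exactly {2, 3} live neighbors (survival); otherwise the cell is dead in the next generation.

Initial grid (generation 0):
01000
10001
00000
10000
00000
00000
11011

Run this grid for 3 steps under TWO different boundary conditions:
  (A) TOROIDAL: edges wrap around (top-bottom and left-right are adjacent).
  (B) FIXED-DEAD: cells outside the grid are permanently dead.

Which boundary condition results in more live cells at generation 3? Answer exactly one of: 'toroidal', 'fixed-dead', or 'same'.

Answer: toroidal

Derivation:
Under TOROIDAL boundary, generation 3:
00111
11110
11011
00000
00000
00000
00011
Population = 13

Under FIXED-DEAD boundary, generation 3:
00000
00000
00000
00000
00000
00000
00000
Population = 0

Comparison: toroidal=13, fixed-dead=0 -> toroidal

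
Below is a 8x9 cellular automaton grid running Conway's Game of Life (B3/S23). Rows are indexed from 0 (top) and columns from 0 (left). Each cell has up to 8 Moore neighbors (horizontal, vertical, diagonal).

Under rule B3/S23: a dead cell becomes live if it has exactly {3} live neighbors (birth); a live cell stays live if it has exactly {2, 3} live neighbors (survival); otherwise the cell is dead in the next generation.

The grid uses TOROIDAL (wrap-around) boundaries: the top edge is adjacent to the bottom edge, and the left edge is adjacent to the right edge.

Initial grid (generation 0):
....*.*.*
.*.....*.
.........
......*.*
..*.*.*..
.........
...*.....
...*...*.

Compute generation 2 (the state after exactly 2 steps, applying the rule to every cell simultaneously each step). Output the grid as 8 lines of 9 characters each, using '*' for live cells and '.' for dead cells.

Answer: ......*.*
......***
.......**
.......**
....*....
.........
...**....
.......*.

Derivation:
Simulating step by step:
Generation 0 (given above): 13 live cells
Generation 1: 12 live cells
......*.*
.......*.
.......*.
.....*.*.
.....*.*.
...*.....
.........
...**..*.
Generation 2: 13 live cells
(generation 2 grid is the final answer)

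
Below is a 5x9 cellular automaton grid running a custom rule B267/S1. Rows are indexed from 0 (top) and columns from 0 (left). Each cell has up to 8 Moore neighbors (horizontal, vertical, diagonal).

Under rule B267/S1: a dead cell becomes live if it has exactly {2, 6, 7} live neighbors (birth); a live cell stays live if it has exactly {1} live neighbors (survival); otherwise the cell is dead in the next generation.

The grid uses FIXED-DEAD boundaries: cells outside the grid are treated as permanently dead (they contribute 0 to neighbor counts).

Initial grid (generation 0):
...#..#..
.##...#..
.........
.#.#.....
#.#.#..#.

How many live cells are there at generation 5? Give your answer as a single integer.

Simulating step by step:
Generation 0 (given above): 11 live cells
Generation 1: 16 live cells
.#.#.###.
.#.#.###.
#..#.....
#...#....
#...#....
Generation 2: 12 live cells
##.#....#
........#
.......#.
.....#...
##.###...
Generation 3: 20 live cells
###....##
###......
......###
####.....
####..#..
Generation 4: 11 live cells
...#...##
...#.....
.#....#.#
....##..#
....#....
Generation 5: 16 live cells
..###..##
...##.#..
..##..#.#
...#..#.#
...#.....
Population at generation 5: 16

Answer: 16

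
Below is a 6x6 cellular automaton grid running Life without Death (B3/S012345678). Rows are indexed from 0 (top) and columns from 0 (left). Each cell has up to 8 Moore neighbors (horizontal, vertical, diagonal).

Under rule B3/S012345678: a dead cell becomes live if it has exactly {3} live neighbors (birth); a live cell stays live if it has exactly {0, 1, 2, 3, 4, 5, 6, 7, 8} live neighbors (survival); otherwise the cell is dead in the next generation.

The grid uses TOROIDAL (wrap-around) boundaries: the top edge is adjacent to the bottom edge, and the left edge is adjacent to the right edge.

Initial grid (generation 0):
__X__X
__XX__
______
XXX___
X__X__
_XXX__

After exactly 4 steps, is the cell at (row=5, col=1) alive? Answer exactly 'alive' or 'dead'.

Simulating step by step:
Generation 0 (given above): 12 live cells
Generation 1: 16 live cells
__X_XX
__XX__
___X__
XXX___
X__X__
XXXXX_
Generation 2: 19 live cells
X_X_XX
__XX__
___X__
XXXX__
X__XX_
XXXXX_
Generation 3: 23 live cells
X_X_XX
_XXX_X
___XX_
XXXX_X
X__XX_
XXXXX_
Generation 4: 23 live cells
X_X_XX
_XXX_X
___XX_
XXXX_X
X__XX_
XXXXX_

Cell (5,1) at generation 4: 1 -> alive

Answer: alive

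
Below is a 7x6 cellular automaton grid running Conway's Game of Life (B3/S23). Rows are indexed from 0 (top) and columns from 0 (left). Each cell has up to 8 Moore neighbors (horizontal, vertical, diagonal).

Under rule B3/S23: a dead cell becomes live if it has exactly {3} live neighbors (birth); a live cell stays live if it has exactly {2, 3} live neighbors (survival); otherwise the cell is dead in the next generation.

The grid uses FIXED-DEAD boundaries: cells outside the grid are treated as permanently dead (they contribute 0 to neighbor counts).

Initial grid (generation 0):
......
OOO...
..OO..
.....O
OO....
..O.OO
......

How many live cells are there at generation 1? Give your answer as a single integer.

Simulating step by step:
Generation 0 (given above): 11 live cells
Generation 1: 12 live cells
.O....
.OOO..
..OO..
.OO...
.O..OO
.O....
......
Population at generation 1: 12

Answer: 12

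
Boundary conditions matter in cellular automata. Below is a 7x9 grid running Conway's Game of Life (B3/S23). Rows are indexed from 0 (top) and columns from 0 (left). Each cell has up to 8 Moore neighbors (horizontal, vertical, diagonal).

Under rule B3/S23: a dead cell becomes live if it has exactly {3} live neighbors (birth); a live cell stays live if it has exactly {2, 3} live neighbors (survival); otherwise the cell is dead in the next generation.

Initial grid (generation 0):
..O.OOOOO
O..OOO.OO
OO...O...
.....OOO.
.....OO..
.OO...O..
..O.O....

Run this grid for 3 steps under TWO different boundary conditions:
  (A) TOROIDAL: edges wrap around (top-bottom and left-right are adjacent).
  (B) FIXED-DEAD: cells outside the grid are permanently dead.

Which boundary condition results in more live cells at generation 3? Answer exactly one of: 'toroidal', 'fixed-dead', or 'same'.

Answer: fixed-dead

Derivation:
Under TOROIDAL boundary, generation 3:
.........
...O.....
..OO.....
.O.......
.O.O.....
.O.O.....
.OO......
Population = 10

Under FIXED-DEAD boundary, generation 3:
.........
O.OO...OO
O.OO...OO
.........
..OO.....
.O.OO....
.........
Population = 15

Comparison: toroidal=10, fixed-dead=15 -> fixed-dead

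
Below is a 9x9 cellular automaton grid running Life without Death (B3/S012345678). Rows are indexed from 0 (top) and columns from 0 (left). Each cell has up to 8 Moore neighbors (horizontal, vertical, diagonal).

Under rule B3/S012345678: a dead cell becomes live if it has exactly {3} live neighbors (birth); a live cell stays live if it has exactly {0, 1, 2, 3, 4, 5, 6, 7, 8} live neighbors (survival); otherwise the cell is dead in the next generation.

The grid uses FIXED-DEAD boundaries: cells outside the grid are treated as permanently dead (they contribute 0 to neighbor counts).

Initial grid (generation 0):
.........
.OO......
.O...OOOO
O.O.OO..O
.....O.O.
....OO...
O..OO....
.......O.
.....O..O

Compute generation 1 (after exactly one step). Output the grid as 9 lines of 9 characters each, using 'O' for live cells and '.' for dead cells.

Answer: .........
.OO...OO.
OO.OOOOOO
OOO.OO..O
...O.O.O.
...OOOO..
O..OOO...
....O..O.
.....O..O

Derivation:
Simulating step by step:
Generation 0 (given above): 22 live cells
Generation 1: 33 live cells
(generation 1 grid is the final answer)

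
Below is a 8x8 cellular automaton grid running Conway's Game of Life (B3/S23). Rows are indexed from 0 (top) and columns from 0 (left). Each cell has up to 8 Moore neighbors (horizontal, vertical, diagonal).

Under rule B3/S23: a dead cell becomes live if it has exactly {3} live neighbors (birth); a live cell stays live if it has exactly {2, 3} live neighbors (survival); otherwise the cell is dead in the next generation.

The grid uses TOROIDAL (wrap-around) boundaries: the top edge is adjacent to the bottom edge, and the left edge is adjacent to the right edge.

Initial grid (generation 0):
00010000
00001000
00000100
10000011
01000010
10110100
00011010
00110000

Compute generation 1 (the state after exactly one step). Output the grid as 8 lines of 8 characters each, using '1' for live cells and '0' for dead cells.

Simulating step by step:
Generation 0 (given above): 17 live cells
Generation 1: 24 live cells
(generation 1 grid is the final answer)

Answer: 00111000
00001000
00000111
10000111
01100110
01110111
01000100
00100000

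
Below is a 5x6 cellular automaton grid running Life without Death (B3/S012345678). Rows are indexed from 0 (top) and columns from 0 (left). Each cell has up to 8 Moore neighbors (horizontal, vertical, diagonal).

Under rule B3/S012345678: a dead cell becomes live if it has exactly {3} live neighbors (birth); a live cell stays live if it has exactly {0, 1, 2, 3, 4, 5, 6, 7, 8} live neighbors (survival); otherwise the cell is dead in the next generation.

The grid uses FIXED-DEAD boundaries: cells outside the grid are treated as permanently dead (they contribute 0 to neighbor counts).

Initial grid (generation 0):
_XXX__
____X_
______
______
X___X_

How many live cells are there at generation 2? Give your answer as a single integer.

Answer: 11

Derivation:
Simulating step by step:
Generation 0 (given above): 6 live cells
Generation 1: 8 live cells
_XXX__
__XXX_
______
______
X___X_
Generation 2: 11 live cells
_XXXX_
_XXXX_
___X__
______
X___X_
Population at generation 2: 11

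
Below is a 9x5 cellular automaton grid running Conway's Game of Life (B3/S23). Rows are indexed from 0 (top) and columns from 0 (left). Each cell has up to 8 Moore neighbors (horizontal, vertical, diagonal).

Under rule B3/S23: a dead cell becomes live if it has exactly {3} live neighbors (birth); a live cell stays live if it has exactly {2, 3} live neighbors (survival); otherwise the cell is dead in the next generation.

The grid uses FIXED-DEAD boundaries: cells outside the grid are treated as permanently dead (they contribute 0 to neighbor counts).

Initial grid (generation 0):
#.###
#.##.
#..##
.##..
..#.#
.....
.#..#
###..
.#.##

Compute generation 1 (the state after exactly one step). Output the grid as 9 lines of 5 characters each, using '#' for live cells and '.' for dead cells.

Simulating step by step:
Generation 0 (given above): 22 live cells
Generation 1: 20 live cells
(generation 1 grid is the final answer)

Answer: ..#.#
#....
#...#
.##.#
.###.
...#.
###..
#...#
##.#.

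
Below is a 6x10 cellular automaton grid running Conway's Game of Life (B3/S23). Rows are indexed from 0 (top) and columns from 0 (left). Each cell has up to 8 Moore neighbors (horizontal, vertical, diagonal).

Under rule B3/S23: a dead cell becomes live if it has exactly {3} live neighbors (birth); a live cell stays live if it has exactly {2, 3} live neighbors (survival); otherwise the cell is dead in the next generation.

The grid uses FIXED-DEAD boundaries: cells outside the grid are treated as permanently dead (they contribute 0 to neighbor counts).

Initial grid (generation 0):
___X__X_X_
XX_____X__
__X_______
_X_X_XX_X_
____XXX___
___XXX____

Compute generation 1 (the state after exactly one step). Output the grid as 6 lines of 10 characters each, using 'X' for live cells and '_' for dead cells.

Simulating step by step:
Generation 0 (given above): 18 live cells
Generation 1: 16 live cells
(generation 1 grid is the final answer)

Answer: _______X__
_XX____X__
X_X___XX__
__XX__XX__
__X____X__
___X__X___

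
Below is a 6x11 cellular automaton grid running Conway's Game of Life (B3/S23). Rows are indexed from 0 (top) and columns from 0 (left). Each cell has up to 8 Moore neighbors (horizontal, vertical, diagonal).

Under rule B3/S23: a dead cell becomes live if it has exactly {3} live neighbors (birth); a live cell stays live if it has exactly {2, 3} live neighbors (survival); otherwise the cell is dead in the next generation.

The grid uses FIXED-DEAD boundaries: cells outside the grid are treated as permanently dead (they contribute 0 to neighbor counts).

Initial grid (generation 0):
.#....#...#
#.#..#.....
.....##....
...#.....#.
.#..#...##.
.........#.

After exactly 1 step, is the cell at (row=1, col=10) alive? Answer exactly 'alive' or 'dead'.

Answer: dead

Derivation:
Simulating step by step:
Generation 0 (given above): 15 live cells
Generation 1: 15 live cells
.#.........
.#...#.....
....###....
....##..##.
........###
........##.

Cell (1,10) at generation 1: 0 -> dead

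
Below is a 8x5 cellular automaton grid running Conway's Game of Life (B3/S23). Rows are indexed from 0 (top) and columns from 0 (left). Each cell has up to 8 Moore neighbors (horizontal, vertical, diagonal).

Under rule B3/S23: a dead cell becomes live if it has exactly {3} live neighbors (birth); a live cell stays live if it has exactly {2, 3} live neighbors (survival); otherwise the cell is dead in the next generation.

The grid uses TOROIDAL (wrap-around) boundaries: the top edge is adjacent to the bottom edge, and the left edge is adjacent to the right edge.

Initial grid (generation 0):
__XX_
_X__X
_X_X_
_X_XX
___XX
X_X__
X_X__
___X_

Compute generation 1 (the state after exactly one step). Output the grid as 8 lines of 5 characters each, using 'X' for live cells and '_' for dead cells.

Simulating step by step:
Generation 0 (given above): 16 live cells
Generation 1: 17 live cells
(generation 1 grid is the final answer)

Answer: __XXX
XX__X
_X_X_
_____
_X___
X_X__
__XXX
_X_XX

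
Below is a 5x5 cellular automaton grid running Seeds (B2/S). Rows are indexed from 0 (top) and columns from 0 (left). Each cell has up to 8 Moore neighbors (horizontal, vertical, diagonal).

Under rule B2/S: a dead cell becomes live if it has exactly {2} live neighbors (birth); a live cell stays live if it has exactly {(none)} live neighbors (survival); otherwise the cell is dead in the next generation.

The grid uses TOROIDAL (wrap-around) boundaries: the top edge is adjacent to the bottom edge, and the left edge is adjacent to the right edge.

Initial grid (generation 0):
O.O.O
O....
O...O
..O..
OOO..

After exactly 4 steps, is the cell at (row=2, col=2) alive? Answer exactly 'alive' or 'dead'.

Simulating step by step:
Generation 0 (given above): 10 live cells
Generation 1: 1 live cells
.....
.....
...O.
.....
.....
Generation 2: 0 live cells
.....
.....
.....
.....
.....
Generation 3: 0 live cells
.....
.....
.....
.....
.....
Generation 4: 0 live cells
.....
.....
.....
.....
.....

Cell (2,2) at generation 4: 0 -> dead

Answer: dead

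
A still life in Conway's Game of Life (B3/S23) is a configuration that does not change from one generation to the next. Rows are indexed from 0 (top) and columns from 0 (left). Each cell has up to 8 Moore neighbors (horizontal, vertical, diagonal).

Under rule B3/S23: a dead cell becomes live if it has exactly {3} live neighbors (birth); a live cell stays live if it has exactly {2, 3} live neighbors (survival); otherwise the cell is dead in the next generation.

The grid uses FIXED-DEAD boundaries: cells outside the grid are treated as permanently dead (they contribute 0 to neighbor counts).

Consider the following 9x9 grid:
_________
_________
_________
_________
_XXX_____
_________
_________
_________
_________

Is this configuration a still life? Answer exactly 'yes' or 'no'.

Compute generation 1 and compare to generation 0 (given above):
Generation 1:
_________
_________
_________
__X______
__X______
__X______
_________
_________
_________
Cell (3,2) differs: gen0=0 vs gen1=1 -> NOT a still life.

Answer: no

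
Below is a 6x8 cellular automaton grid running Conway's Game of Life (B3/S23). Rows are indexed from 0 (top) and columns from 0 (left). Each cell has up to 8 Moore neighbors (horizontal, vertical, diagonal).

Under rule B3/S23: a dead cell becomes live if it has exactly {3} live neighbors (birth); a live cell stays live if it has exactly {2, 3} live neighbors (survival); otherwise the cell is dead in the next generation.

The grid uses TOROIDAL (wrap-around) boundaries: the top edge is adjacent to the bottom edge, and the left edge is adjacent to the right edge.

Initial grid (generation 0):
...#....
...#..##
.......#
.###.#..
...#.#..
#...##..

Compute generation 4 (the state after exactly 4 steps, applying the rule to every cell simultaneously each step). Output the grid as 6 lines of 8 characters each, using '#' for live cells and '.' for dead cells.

Answer: ...##..#
.##.....
#.......
........
#...#...
...#...#

Derivation:
Simulating step by step:
Generation 0 (given above): 14 live cells
Generation 1: 19 live cells
...#.###
......##
#..##..#
..##..#.
.#.#.##.
...#.#..
Generation 2: 16 live cells
.....#.#
...#....
#.####..
##....#.
...#.##.
...#...#
Generation 3: 22 live cells
....#.#.
..##.##.
#.####.#
##....#.
#.#.###.
.....#.#
Generation 4: 10 live cells
(generation 4 grid is the final answer)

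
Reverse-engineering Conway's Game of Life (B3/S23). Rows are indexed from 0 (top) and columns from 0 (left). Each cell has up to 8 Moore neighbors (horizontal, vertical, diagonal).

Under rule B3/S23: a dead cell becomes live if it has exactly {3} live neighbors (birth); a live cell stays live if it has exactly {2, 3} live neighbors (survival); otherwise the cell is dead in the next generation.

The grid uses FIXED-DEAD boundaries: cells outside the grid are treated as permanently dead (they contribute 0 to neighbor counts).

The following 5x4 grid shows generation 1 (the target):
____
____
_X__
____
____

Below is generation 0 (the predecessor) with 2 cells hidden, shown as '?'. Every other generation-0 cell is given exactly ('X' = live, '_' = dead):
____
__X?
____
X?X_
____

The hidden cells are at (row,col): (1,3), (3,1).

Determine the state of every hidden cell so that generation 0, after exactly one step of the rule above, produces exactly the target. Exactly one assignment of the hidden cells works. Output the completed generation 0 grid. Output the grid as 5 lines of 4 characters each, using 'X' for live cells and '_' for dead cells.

Answer: ____
__X_
____
X_X_
____

Derivation:
Hidden generation-0 cells (in order): (1,3), (3,1).
A hidden cell only influences target cells in its own 3x3 neighborhood. Try each of the 2^2 = 4 assignments, step the completed generation 0 forward once under B3/S23, and compare with the target:
  (1,3)=_ (3,1)=_ -> step reproduces the target at every cell -> ACCEPT
  (1,3)=_ (3,1)=X -> step gives (2,1)='_' but target has 'X' -> reject
  (1,3)=X (3,1)=_ -> step gives (2,2)='X' but target has '_' -> reject
  (1,3)=X (3,1)=X -> step gives (2,1)='_' but target has 'X' -> reject
Unique solution: (1,3)=dead, (3,1)=dead.
Check: live-neighbor counts of every cell in the completed generation 0:
0111
0101
1322
0201
1211
Applying B3/S23 to generation 0 with these counts gives:
____
____
_X__
____
____
which matches the target exactly.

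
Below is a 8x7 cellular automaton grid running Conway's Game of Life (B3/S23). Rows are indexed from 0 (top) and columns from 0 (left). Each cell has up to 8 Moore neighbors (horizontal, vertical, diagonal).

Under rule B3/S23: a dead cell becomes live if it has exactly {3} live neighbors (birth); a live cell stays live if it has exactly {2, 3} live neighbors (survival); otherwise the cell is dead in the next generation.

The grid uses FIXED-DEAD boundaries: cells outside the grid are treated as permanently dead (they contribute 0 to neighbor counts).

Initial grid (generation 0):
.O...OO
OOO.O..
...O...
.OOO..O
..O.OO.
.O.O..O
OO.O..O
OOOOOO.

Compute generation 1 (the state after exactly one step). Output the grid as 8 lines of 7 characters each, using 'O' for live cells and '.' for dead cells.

Simulating step by step:
Generation 0 (given above): 28 live cells
Generation 1: 26 live cells
(generation 1 grid is the final answer)

Answer: OOO..O.
OOOOOO.
O...O..
.O...O.
....OOO
OO.O..O
......O
O..OOO.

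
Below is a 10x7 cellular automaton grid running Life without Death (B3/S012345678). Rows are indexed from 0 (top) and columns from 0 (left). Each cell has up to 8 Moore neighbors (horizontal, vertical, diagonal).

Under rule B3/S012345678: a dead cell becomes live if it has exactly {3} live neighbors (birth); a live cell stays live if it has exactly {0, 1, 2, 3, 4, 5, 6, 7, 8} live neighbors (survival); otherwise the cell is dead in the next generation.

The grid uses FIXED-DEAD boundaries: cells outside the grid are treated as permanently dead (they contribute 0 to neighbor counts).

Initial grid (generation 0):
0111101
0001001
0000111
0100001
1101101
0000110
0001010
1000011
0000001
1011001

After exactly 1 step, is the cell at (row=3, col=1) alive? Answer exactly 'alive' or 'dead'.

Answer: alive

Derivation:
Simulating step by step:
Generation 0 (given above): 29 live cells
Generation 1: 38 live cells
0111111
0001001
0000111
1111001
1111101
0010111
0001010
1000111
0100001
1011001

Cell (3,1) at generation 1: 1 -> alive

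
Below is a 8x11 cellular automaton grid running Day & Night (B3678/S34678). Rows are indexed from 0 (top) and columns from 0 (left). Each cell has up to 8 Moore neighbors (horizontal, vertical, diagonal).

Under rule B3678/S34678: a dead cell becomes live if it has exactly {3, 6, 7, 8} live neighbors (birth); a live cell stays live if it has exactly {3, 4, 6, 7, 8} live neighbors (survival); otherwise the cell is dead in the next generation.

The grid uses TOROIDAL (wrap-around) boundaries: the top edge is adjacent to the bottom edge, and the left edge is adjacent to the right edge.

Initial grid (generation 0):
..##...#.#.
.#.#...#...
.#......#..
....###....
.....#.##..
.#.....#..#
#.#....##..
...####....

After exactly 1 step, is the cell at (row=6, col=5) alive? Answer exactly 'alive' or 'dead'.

Answer: alive

Derivation:
Simulating step by step:
Generation 0 (given above): 26 live cells
Generation 1: 27 live cells
..##.#..#..
...........
..#.####...
.....##.#..
....##.#...
#......#.#.
.#.###.#...
.#.##.#....

Cell (6,5) at generation 1: 1 -> alive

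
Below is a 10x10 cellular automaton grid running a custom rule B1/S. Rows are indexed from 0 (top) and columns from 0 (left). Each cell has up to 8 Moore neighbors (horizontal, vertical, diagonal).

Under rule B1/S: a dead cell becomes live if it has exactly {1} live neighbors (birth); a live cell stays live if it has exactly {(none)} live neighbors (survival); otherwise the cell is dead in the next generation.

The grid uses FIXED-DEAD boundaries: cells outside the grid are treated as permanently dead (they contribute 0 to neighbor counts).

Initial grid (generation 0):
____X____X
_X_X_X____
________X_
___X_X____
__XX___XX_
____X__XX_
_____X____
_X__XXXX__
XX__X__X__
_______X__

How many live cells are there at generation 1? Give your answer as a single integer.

Simulating step by step:
Generation 0 (given above): 26 live cells
Generation 1: 22 live cells
XX____X_X_
X_____XX__
XX_____X_X
_X________
_X________
_X________
XXX______X
__________
__________
__XXXX____
Population at generation 1: 22

Answer: 22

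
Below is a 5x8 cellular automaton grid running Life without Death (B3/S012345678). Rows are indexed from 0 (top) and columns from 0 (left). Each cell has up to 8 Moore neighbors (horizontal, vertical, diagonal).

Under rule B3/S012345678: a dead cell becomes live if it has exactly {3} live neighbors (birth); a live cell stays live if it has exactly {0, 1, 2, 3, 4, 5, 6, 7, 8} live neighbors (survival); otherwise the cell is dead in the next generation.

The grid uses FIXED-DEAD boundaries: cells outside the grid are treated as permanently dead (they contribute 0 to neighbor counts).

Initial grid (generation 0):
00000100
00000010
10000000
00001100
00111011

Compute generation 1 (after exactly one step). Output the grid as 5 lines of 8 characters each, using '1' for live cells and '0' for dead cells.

Simulating step by step:
Generation 0 (given above): 10 live cells
Generation 1: 12 live cells
(generation 1 grid is the final answer)

Answer: 00000100
00000010
10000100
00001110
00111011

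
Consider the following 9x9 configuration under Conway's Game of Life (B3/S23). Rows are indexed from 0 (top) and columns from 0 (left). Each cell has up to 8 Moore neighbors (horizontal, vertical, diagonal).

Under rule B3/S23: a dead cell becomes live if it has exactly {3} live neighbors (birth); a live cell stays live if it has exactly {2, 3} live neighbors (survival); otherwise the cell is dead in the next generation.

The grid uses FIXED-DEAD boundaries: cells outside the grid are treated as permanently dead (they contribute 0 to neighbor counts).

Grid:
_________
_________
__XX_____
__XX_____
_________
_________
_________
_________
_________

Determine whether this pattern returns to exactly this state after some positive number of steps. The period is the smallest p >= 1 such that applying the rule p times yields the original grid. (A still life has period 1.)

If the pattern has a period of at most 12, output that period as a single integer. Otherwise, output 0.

Answer: 1

Derivation:
Simulating and comparing each generation to the original:
Gen 0 (original, given above): 4 live cells
Gen 1: 4 live cells, MATCHES original -> period = 1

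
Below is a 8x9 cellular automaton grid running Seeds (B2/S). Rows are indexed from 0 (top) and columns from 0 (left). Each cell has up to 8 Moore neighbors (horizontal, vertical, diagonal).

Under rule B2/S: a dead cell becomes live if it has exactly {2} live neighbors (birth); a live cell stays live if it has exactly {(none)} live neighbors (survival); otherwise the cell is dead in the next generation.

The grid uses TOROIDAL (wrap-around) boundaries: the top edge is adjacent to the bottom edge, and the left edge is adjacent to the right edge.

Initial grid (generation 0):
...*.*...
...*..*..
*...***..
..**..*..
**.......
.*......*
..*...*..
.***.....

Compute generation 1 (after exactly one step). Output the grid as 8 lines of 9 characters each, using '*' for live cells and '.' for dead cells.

Simulating step by step:
Generation 0 (given above): 20 live cells
Generation 1: 14 live cells
(generation 1 grid is the final answer)

Answer: .*....*..
..*....*.
.*.......
.......**
...*...**
.......*.
.......*.
.....**..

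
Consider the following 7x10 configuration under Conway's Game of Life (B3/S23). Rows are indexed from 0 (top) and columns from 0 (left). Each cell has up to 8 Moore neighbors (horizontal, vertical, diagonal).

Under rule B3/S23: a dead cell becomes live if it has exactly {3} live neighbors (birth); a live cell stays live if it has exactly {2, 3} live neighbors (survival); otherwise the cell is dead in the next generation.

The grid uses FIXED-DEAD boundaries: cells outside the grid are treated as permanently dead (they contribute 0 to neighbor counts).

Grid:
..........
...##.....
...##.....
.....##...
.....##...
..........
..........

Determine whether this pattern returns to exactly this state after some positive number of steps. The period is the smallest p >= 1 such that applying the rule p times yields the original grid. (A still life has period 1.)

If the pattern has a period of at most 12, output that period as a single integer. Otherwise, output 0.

Simulating and comparing each generation to the original:
Gen 0 (original, given above): 8 live cells
Gen 1: 6 live cells, differs from original
Gen 2: 8 live cells, MATCHES original -> period = 2

Answer: 2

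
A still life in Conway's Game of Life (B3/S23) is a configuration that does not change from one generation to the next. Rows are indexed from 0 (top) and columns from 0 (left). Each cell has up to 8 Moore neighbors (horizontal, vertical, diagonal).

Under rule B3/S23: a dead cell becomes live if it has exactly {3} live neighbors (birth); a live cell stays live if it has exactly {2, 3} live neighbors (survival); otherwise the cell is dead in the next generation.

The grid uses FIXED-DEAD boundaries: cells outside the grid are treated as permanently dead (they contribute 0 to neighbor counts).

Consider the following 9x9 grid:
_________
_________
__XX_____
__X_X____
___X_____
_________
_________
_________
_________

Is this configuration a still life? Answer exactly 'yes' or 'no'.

Compute generation 1 and compare to generation 0 (given above):
Generation 1:
_________
_________
__XX_____
__X_X____
___X_____
_________
_________
_________
_________
The grids are IDENTICAL -> still life.

Answer: yes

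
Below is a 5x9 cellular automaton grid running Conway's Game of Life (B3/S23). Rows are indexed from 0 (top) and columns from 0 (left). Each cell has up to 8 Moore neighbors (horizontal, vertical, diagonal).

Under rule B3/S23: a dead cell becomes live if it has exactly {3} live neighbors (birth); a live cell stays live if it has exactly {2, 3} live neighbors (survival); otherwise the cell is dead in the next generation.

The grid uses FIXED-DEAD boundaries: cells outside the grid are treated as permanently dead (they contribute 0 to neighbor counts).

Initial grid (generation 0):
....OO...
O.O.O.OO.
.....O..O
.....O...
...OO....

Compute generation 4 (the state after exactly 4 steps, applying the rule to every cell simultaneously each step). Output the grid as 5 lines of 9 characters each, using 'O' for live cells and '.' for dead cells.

Answer: ......OOO
........O
......OOO
.........
.........

Derivation:
Simulating step by step:
Generation 0 (given above): 12 live cells
Generation 1: 13 live cells
...OOOO..
...OO.OO.
....OO.O.
.....O...
....O....
Generation 2: 8 live cells
...O..OO.
.......O.
...O...O.
.....OO..
.........
Generation 3: 6 live cells
......OO.
.......OO
.......O.
......O..
.........
Generation 4: 7 live cells
(generation 4 grid is the final answer)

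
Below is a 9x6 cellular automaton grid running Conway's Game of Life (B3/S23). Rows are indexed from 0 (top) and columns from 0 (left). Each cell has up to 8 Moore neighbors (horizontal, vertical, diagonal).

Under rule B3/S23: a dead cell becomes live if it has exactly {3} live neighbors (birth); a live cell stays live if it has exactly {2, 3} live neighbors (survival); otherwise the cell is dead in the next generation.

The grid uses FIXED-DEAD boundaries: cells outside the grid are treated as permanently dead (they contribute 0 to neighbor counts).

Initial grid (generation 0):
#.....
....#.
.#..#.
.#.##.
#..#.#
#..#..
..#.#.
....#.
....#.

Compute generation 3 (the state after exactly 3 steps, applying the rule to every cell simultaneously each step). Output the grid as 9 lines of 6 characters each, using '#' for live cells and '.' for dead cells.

Simulating step by step:
Generation 0 (given above): 16 live cells
Generation 1: 16 live cells
......
......
..#.##
##.#.#
##.#..
.###..
....#.
....##
......
Generation 2: 18 live cells
......
......
.#####
#..#.#
...#..
##.##.
..#.##
....##
......
Generation 3: 19 live cells
(generation 3 grid is the final answer)

Answer: ......
..###.
.###.#
.#...#
##.#..
.#...#
.##...
...###
......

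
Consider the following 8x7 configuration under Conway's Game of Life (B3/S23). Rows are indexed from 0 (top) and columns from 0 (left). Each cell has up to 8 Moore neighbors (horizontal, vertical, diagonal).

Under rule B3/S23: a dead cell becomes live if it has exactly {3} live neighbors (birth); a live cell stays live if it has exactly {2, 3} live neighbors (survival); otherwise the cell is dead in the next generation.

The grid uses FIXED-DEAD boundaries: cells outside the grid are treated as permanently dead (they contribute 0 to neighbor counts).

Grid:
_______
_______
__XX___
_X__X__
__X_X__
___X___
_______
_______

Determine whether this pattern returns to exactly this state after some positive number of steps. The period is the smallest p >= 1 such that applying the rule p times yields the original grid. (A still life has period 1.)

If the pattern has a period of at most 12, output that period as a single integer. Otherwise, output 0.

Answer: 1

Derivation:
Simulating and comparing each generation to the original:
Gen 0 (original, given above): 7 live cells
Gen 1: 7 live cells, MATCHES original -> period = 1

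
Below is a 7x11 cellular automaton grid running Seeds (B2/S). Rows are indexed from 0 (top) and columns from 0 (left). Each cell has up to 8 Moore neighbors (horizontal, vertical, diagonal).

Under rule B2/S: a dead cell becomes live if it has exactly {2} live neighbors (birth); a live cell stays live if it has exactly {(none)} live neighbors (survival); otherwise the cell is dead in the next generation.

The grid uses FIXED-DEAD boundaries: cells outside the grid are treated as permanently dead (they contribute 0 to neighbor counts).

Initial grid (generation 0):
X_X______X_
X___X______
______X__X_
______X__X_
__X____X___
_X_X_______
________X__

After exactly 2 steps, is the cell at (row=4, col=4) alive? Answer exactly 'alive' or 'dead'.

Simulating step by step:
Generation 0 (given above): 14 live cells
Generation 1: 18 live cells
___X_______
___X_X__XXX
_______XX_X
_____X____X
_X_X__X_X__
_______XX__
__X________
Generation 2: 17 live cells
__X_____X_X
__X___X____
_____X_____
__X_X______
__X_XX_____
_X_X__X__X_
_______XX__

Cell (4,4) at generation 2: 1 -> alive

Answer: alive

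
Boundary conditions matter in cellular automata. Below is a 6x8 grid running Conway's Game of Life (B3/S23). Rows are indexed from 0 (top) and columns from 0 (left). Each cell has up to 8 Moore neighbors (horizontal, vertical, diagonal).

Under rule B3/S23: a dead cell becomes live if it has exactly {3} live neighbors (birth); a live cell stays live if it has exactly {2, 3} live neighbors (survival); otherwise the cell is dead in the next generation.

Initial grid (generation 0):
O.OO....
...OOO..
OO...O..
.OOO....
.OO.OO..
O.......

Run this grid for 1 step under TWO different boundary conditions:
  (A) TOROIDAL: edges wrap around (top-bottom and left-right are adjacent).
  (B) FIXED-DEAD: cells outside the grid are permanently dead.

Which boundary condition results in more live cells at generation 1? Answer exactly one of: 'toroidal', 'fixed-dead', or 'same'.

Answer: toroidal

Derivation:
Under TOROIDAL boundary, generation 1:
.OOO....
O..O.O..
OO...O..
...O.O..
O...O...
O...O...
Population = 15

Under FIXED-DEAD boundary, generation 1:
..OO....
O..O.O..
OO...O..
...O.O..
O...O...
.O......
Population = 13

Comparison: toroidal=15, fixed-dead=13 -> toroidal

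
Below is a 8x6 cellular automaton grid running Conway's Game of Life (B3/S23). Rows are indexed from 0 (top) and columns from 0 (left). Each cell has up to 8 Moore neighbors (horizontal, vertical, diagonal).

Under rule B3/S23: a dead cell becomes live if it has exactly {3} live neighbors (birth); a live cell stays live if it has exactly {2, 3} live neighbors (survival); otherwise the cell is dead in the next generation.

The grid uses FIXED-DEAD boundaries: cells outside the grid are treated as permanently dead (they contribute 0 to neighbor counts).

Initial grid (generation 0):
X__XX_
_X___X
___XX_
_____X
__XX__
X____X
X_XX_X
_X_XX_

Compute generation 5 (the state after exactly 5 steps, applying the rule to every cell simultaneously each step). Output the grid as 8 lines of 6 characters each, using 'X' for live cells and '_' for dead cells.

Simulating step by step:
Generation 0 (given above): 19 live cells
Generation 1: 14 live cells
____X_
__X__X
____XX
__X___
____X_
______
X_XX_X
_X_XX_
Generation 2: 16 live cells
______
___X_X
___XXX
___XXX
______
___XX_
_XXX__
_X_XX_
Generation 3: 12 live cells
______
___X_X
__X___
___X_X
_____X
___XX_
_X____
_X_XX_
Generation 4: 7 live cells
______
______
__XX__
____X_
___X_X
____X_
______
__X___
Generation 5: 6 live cells
(generation 5 grid is the final answer)

Answer: ______
______
___X__
__X_X_
___X_X
____X_
______
______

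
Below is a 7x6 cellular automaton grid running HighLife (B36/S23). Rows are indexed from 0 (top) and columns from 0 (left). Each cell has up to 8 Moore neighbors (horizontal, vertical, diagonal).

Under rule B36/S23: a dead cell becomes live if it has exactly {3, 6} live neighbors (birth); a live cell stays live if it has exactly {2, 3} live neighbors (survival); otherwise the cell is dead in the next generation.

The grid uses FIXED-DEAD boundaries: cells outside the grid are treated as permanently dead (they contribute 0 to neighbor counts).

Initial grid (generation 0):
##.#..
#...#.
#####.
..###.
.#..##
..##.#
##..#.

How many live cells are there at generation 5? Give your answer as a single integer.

Simulating step by step:
Generation 0 (given above): 22 live cells
Generation 1: 18 live cells
##....
.#..#.
#....#
#.....
.#.#.#
#.##.#
.####.
Generation 2: 16 live cells
##....
.#....
##....
##..#.
##.#..
#...##
.#..#.
Generation 3: 14 live cells
##....
..#...
..#...
......
..##.#
#.####
....##
Generation 4: 10 live cells
.#....
..#...
......
..##..
.##..#
.##...
.....#
Generation 5: 7 live cells
......
......
..##..
.###..
......
.##...
......
Population at generation 5: 7

Answer: 7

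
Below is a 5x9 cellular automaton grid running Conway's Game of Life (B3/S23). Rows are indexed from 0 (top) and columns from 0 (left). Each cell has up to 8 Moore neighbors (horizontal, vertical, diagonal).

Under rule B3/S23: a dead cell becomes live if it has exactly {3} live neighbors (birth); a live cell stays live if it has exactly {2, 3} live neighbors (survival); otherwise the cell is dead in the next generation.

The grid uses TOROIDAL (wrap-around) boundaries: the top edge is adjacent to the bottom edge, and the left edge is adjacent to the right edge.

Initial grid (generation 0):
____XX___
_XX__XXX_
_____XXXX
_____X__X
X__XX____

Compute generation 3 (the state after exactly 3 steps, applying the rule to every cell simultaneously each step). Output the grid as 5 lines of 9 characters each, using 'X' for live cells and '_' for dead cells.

Simulating step by step:
Generation 0 (given above): 16 live cells
Generation 1: 10 live cells
_XX______
________X
X___X___X
X____X__X
___X_____
Generation 2: 10 live cells
__X______
_X______X
_______X_
X___X___X
XXX______
Generation 3: 8 live cells
(generation 3 grid is the final answer)

Answer: __X______
_________
_______X_
X_______X
X_XX____X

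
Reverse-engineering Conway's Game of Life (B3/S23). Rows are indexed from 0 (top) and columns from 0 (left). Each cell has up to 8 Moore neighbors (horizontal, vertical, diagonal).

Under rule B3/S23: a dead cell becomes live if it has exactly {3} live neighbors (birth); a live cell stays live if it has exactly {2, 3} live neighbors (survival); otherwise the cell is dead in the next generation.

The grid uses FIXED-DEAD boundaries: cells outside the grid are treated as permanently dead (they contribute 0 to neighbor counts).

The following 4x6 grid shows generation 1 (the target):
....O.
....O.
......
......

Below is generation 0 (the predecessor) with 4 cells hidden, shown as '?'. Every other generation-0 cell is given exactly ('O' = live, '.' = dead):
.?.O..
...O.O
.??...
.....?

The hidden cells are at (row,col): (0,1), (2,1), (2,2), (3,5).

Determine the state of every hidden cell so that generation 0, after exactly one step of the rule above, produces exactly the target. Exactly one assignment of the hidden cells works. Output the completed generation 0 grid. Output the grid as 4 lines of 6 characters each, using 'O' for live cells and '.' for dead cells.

Hidden generation-0 cells (in order): (0,1), (2,1), (2,2), (3,5).
A hidden cell only influences target cells in its own 3x3 neighborhood. Try each of the 2^4 = 16 assignments, step the completed generation 0 forward once under B3/S23, and compare with the target:
  (0,1)=. (2,1)=. (2,2)=. (3,5)=. -> step reproduces the target at every cell -> ACCEPT
  (0,1)=. (2,1)=. (2,2)=. (3,5)=O -> step gives (2,4)='O' but target has '.' -> reject
  (0,1)=. (2,1)=. (2,2)=O (3,5)=. -> step gives (1,2)='O' but target has '.' -> reject
  (0,1)=. (2,1)=. (2,2)=O (3,5)=O -> step gives (1,2)='O' but target has '.' -> reject
  (0,1)=. (2,1)=O (2,2)=. (3,5)=. -> step gives (1,2)='O' but target has '.' -> reject
  (0,1)=. (2,1)=O (2,2)=. (3,5)=O -> step gives (1,2)='O' but target has '.' -> reject
  (0,1)=. (2,1)=O (2,2)=O (3,5)=. -> step gives (1,3)='O' but target has '.' -> reject
  (0,1)=. (2,1)=O (2,2)=O (3,5)=O -> step gives (1,3)='O' but target has '.' -> reject
  (0,1)=O (2,1)=. (2,2)=. (3,5)=. -> step gives (0,2)='O' but target has '.' -> reject
  (0,1)=O (2,1)=. (2,2)=. (3,5)=O -> step gives (0,2)='O' but target has '.' -> reject
  (0,1)=O (2,1)=. (2,2)=O (3,5)=. -> step gives (0,2)='O' but target has '.' -> reject
  (0,1)=O (2,1)=. (2,2)=O (3,5)=O -> step gives (0,2)='O' but target has '.' -> reject
  (0,1)=O (2,1)=O (2,2)=. (3,5)=. -> step gives (0,2)='O' but target has '.' -> reject
  (0,1)=O (2,1)=O (2,2)=. (3,5)=O -> step gives (0,2)='O' but target has '.' -> reject
  (0,1)=O (2,1)=O (2,2)=O (3,5)=. -> step gives (0,2)='O' but target has '.' -> reject
  (0,1)=O (2,1)=O (2,2)=O (3,5)=O -> step gives (0,2)='O' but target has '.' -> reject
Unique solution: (0,1)=dead, (2,1)=dead, (2,2)=dead, (3,5)=dead.
Check: live-neighbor counts of every cell in the completed generation 0:
002131
002130
001121
000000
Applying B3/S23 to generation 0 with these counts gives:
....O.
....O.
......
......
which matches the target exactly.

Answer: ...O..
...O.O
......
......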